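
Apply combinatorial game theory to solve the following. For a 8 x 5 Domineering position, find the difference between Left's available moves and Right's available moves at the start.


Board is 8 x 5 (rows x cols).
Left (vertical) placements: (rows-1) * cols = 7 * 5 = 35
Right (horizontal) placements: rows * (cols-1) = 8 * 4 = 32
Advantage = Left - Right = 35 - 32 = 3

3


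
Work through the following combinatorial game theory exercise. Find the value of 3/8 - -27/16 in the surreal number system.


x = 3/8, y = -27/16
Converting to common denominator: 16
x = 6/16, y = -27/16
x - y = 3/8 - -27/16 = 33/16

33/16


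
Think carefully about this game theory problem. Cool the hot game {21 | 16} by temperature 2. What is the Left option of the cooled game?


Original game: {21 | 16} (a switch {a | b} with a > b).
Cooling by t (for t below the temperature (a - b)/2 = 5/2) taxes each move by t: {a | b} cooled by t is {a - t | b + t}.
Cooling amount: t = 2
Cooled Left option: 21 - 2 = 19
Cooled Right option: 16 + 2 = 18
Cooled game: {19 | 18}
Left option = 19

19


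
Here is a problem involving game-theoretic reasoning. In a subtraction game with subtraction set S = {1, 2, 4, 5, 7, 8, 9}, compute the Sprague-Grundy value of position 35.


The subtraction set is S = {1, 2, 4, 5, 7, 8, 9}.
G(k) = mex{ G(k - s) : s in S, s <= k }. We compute iteratively: G(0) = 0.
G(1) = mex({0}) = 1
G(2) = mex({0, 1}) = 2
G(3) = mex({1, 2}) = 0
G(4) = mex({0, 2}) = 1
G(5) = mex({0, 1}) = 2
G(6) = mex({1, 2}) = 0
G(7) = mex({0, 2}) = 1
G(8) = mex({0, 1}) = 2
G(9) = mex({0, 1, 2}) = 3
G(10) = mex({0, 1, 2, 3}) = 4
G(11) = mex({0, 1, 2, 3, 4}) = 5
G(12) = mex({0, 1, 2, 4, 5}) = 3
G(13) = mex({0, 1, 2, 3, 5}) = 4
G(14) = mex({0, 1, 2, 3, 4}) = 5
G(15) = mex({0, 1, 2, 4, 5}) = 3
G(16) = mex({1, 2, 3, 5}) = 0
G(17) = mex({0, 2, 3, 4}) = 1
G(18) = mex({0, 1, 3, 4, 5}) = 2
G(19) = mex({1, 2, 3, 4, 5}) = 0
G(20) = mex({0, 2, 3, 4, 5}) = 1
G(21) = mex({0, 1, 3, 4, 5}) = 2
G(22) = mex({1, 2, 3, 4, 5}) = 0
G(23) = mex({0, 2, 3, 5}) = 1
G(24) = mex({0, 1, 3}) = 2
Observe that G(16)..G(24) = 0, 1, 2, 0, 1, 2, 0, 1, 2 repeats G(0)..G(8) = 0, 1, 2, 0, 1, 2, 0, 1, 2.
For k >= max(S) = 9, G(k) is determined by the previous 9 values G(k-9)..G(k-1); a window of 9 consecutive values has recurred shifted by 16, so by induction G(k + 16) = G(k) for all k >= 0: the sequence is periodic from the start with period 16.
One period: G(0..15) = 0, 1, 2, 0, 1, 2, 0, 1, 2, 3, 4, 5, 3, 4, 5, 3.
35 mod 16 = 3, so G(35) = G(3) = 0.

0


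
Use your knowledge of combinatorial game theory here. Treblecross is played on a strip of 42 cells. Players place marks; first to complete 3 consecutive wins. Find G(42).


Treblecross: place X on empty cells; 3-in-a-row wins.
Playing within two cells of an existing X lets the opponent win at once, so sensible play treats the cells i-2..i+2 around each X as dead. The player left with no safe cell loses, so this is a normal-play take-away game on strips of safe cells.
Placing X at cell i (0-indexed) of a strip of k safe cells leaves independent strips of sizes max(0, i-2) and max(0, k-i-3). Hence G(k) = mex{ G(max(0,i-2)) XOR G(max(0,k-i-3)) : 0 <= i < k }, with G(0) = 0.
G(1): splits (0,0):0^0=0 -> mex({0}) = 1
G(2): splits (0,0):0^0=0 -> mex({0}) = 1
G(3): splits (0,0):0^0=0 -> mex({0}) = 1
G(4): splits (0,1):0^1=1 (0,0):0^0=0 -> mex({0, 1}) = 2
G(5): splits (0,2):0^1=1 (0,1):0^1=1 (0,0):0^0=0 -> mex({0, 1}) = 2
G(6) = mex({1}) = 0
G(7) = mex({0, 1, 2}) = 3
G(8) = mex({0, 1, 2}) = 3
G(9) = mex({0, 2}) = 1
G(10) = mex({0, 2, 3}) = 1
G(11) = mex({0, 3}) = 1
G(12) = mex({1, 3}) = 0
G(13) = mex({0, 1, 2, 3}) = 4
G(14) = mex({0, 1, 2}) = 3
G(15) = mex({0, 1, 2}) = 3
G(16) = mex({0, 1, 2, 4}) = 3
G(17) = mex({0, 1, 3, 4}) = 2
G(18) = mex({0, 1, 3, 4}) = 2
G(19) = mex({0, 1, 3, 5}) = 2
G(20) = mex({0, 1, 2, 3, 5}) = 4
G(21) = mex({0, 1, 2, 3, 5}) = 4
G(22) = mex({1, 2, 6}) = 0
G(23) = mex({0, 1, 2, 3, 4, 6}) = 5
G(24) = mex({0, 1, 2, 3, 4}) = 5
G(25) = mex({0, 1, 3, 4, 7}) = 2
G(26) = mex({0, 1, 3, 4, 5, 7}) = 2
G(27) = mex({0, 1, 3, 5}) = 2
G(28) = mex({0, 1, 2, 5}) = 3
G(29) = mex({0, 1, 2, 4, 5, 6}) = 3
G(30) = mex({1, 2, 4, 6}) = 0
G(31) = mex({0, 1, 2, 3, 4, 6}) = 5
G(32) = mex({1, 2, 3, 4, 7}) = 0
G(33) = mex({0, 3, 7}) = 1
G(34) = mex({0, 2, 3, 5, 7}) = 1
G(35) = mex({0, 2, 3, 5, 6}) = 1
G(36) = mex({0, 1, 2, 5, 6}) = 3
G(37) = mex({0, 1, 2, 4, 5, 6}) = 3
G(38) = mex({0, 1, 2, 4}) = 3
G(39) = mex({0, 1, 2, 3, 4, 7}) = 5
G(40) = mex({0, 1, 2, 3, 4, 5, 7}) = 6
G(41) = mex({0, 1, 2, 3, 5, 7}) = 4
G(42) = mex({0, 1, 2, 3, 5, 6, 7}) = 4
Therefore G(42) = 4.

4


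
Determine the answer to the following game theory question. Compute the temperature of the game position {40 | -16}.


The game is {40 | -16}, a switch {a | b} with numbers a > b.
Cooling {a | b} by t gives {a - t | b + t}, which stops being hot when a - t = b + t, i.e. at t = (a - b)/2. So the temperature of a switch is (a - b)/2.
Temperature = (Left option - Right option) / 2
= (40 - (-16)) / 2
= 56 / 2
= 28

28


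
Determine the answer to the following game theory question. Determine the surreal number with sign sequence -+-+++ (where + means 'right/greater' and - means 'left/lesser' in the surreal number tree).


Sign expansion: -+-+++
Rule: track bounds (lo, hi), initially (-inf, +inf). On '+', the current value becomes lo and we move to the simplest number in (value, hi): value + 1 if hi = +inf, otherwise the midpoint (value + hi)/2. On '-', the current value becomes hi and we move to value - 1 if lo = -inf, otherwise the midpoint (lo + value)/2.
Start at 0.
Step 1: sign = -, move left. Bounds: (-inf, 0). Value = -1
Step 2: sign = +, move right. Bounds: (-1, 0). Value = -1/2
Step 3: sign = -, move left. Bounds: (-1, -1/2). Value = -3/4
Step 4: sign = +, move right. Bounds: (-3/4, -1/2). Value = -5/8
Step 5: sign = +, move right. Bounds: (-5/8, -1/2). Value = -9/16
Step 6: sign = +, move right. Bounds: (-9/16, -1/2). Value = -17/32
The surreal number with sign expansion -+-+++ is -17/32.

-17/32


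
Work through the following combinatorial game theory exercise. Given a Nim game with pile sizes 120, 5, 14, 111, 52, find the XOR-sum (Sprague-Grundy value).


We need the XOR (exclusive or) of all pile sizes.
After XOR-ing pile 1 (size 120): 0 XOR 120 = 120
After XOR-ing pile 2 (size 5): 120 XOR 5 = 125
After XOR-ing pile 3 (size 14): 125 XOR 14 = 115
After XOR-ing pile 4 (size 111): 115 XOR 111 = 28
After XOR-ing pile 5 (size 52): 28 XOR 52 = 40
The Nim-value of this position is 40.

40


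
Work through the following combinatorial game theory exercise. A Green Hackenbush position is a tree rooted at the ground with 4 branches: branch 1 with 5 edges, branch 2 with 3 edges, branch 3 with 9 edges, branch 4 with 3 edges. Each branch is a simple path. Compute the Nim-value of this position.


The tree has 4 branches from the ground vertex.
In Green Hackenbush, the Nim-value of a simple path of length k is k.
Branch 1: length 5, Nim-value = 5
Branch 2: length 3, Nim-value = 3
Branch 3: length 9, Nim-value = 9
Branch 4: length 3, Nim-value = 3
Total Nim-value = XOR of all branch values:
0 XOR 5 = 5
5 XOR 3 = 6
6 XOR 9 = 15
15 XOR 3 = 12
Nim-value of the tree = 12

12


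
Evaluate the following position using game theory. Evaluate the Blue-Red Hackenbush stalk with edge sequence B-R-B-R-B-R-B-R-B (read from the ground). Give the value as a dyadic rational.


Edges (from ground): B-R-B-R-B-R-B-R-B
By Berlekamp's sign-expansion rule, a Blue-Red Hackenbush stalk has the value of the surreal number whose sign sequence is the edge sequence with B -> + and R -> -.
Sign sequence: +-+-+-+-+
Trace the sign expansion in the surreal number tree, starting from 0:
Edge 1: B (sign +) -> bounds (0, +inf), value = 1
Edge 2: R (sign -) -> bounds (0, 1), value = 1/2
Edge 3: B (sign +) -> bounds (1/2, 1), value = 3/4
Edge 4: R (sign -) -> bounds (1/2, 3/4), value = 5/8
Edge 5: B (sign +) -> bounds (5/8, 3/4), value = 11/16
Edge 6: R (sign -) -> bounds (5/8, 11/16), value = 21/32
Edge 7: B (sign +) -> bounds (21/32, 11/16), value = 43/64
Edge 8: R (sign -) -> bounds (21/32, 43/64), value = 85/128
Edge 9: B (sign +) -> bounds (85/128, 43/64), value = 171/256
Game value = 171/256

171/256


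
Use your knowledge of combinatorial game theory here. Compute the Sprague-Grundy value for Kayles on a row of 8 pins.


Kayles: a move removes 1 or 2 adjacent pins from a contiguous row.
Removing pins from a row of k leaves two independent rows (a, b) with a + b = k - 1 (one pin) or a + b = k - 2 (two pins); an end removal gives a = 0.
By Sprague-Grundy, G(k) = mex{ G(a) XOR G(b) } over all these splits. G(0) = 0.
G(1): splits (0,0):0^0=0 -> mex({0}) = 1
G(2): splits (0,1):0^1=1 (0,0):0^0=0 -> mex({0, 1}) = 2
G(3): splits (0,2):0^2=2 (1,1):1^1=0 (0,1):0^1=1 -> mex({0, 1, 2}) = 3
G(4): splits (0,3):0^3=3 (1,2):1^2=3 (0,2):0^2=2 (1,1):1^1=0 -> mex({0, 2, 3}) = 1
G(5): splits (0,4):0^1=1 (1,3):1^3=2 (2,2):2^2=0 (0,3):0^3=3 (1,2):1^2=3 -> mex({0, 1, 2, 3}) = 4
G(6) = mex({0, 1, 2, 4}) = 3
G(7) = mex({0, 1, 3, 4, 5}) = 2
G(8) = mex({0, 2, 3, 5, 6}) = 1
Therefore G(8) = 1.

1


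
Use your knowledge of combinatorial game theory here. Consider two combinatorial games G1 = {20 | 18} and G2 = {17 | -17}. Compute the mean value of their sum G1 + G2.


G1 = {20 | 18}, G2 = {17 | -17}
Each is a switch {a | b} with numbers a > b; its mean value is (a + b)/2, and mean value is additive over game sums: m(G1 + G2) = m(G1) + m(G2).
Mean of G1 = (20 + (18))/2 = 38/2 = 19
Mean of G2 = (17 + (-17))/2 = 0/2 = 0
Mean of G1 + G2 = 19 + 0 = 19

19


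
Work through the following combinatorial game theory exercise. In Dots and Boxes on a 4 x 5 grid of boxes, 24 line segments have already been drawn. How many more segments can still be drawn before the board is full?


Grid: 4 x 5 boxes, i.e. 5 rows and 6 columns of dots.
Horizontal edges: (rows + 1) * cols = 5 * 5 = 25
Vertical edges: rows * (cols + 1) = 4 * 6 = 24
Total edges: 25 + 24 = 49
Edges drawn: 24
Remaining: 49 - 24 = 25

25


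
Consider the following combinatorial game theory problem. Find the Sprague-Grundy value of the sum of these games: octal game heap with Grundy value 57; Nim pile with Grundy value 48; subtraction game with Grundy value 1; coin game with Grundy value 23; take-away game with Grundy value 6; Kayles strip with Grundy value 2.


By the Sprague-Grundy theorem, the Grundy value of a sum of games is the XOR of individual Grundy values.
octal game heap: Grundy value = 57. Running XOR: 0 XOR 57 = 57
Nim pile: Grundy value = 48. Running XOR: 57 XOR 48 = 9
subtraction game: Grundy value = 1. Running XOR: 9 XOR 1 = 8
coin game: Grundy value = 23. Running XOR: 8 XOR 23 = 31
take-away game: Grundy value = 6. Running XOR: 31 XOR 6 = 25
Kayles strip: Grundy value = 2. Running XOR: 25 XOR 2 = 27
The combined Grundy value is 27.

27


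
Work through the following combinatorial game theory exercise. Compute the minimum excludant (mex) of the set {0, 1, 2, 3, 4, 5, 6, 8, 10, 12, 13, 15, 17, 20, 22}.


Set = {0, 1, 2, 3, 4, 5, 6, 8, 10, 12, 13, 15, 17, 20, 22}
0 is in the set.
1 is in the set.
2 is in the set.
3 is in the set.
4 is in the set.
5 is in the set.
6 is in the set.
7 is NOT in the set. This is the mex.
mex = 7

7


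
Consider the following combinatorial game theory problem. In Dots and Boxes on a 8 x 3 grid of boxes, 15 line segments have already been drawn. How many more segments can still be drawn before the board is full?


Grid: 8 x 3 boxes, i.e. 9 rows and 4 columns of dots.
Horizontal edges: (rows + 1) * cols = 9 * 3 = 27
Vertical edges: rows * (cols + 1) = 8 * 4 = 32
Total edges: 27 + 32 = 59
Edges drawn: 15
Remaining: 59 - 15 = 44

44


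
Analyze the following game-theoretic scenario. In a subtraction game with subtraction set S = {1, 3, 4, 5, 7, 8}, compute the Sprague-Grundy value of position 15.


The subtraction set is S = {1, 3, 4, 5, 7, 8}.
G(k) = mex{ G(k - s) : s in S, s <= k }. We compute iteratively: G(0) = 0.
G(1) = mex({0}) = 1
G(2) = mex({1}) = 0
G(3) = mex({0}) = 1
G(4) = mex({0, 1}) = 2
G(5) = mex({0, 1, 2}) = 3
G(6) = mex({0, 1, 3}) = 2
G(7) = mex({0, 1, 2}) = 3
G(8) = mex({0, 1, 2, 3}) = 4
G(9) = mex({0, 1, 2, 3, 4}) = 5
G(10) = mex({0, 1, 2, 3, 5}) = 4
G(11) = mex({1, 2, 3, 4}) = 0
G(12) = mex({0, 2, 3, 4, 5}) = 1
G(13) = mex({1, 2, 3, 4, 5}) = 0
G(14) = mex({0, 2, 3, 4, 5}) = 1
G(15) = mex({0, 1, 3, 4}) = 2
Therefore G(15) = 2.

2


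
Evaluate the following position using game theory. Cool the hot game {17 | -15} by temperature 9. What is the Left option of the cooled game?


Original game: {17 | -15} (a switch {a | b} with a > b).
Cooling by t (for t below the temperature (a - b)/2 = 16) taxes each move by t: {a | b} cooled by t is {a - t | b + t}.
Cooling amount: t = 9
Cooled Left option: 17 - 9 = 8
Cooled Right option: -15 + 9 = -6
Cooled game: {8 | -6}
Left option = 8

8


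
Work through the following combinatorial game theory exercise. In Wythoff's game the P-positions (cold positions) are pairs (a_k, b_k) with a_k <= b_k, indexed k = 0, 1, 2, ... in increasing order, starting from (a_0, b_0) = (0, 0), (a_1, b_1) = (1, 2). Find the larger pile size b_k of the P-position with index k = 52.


By Wythoff's theorem, a_k = floor(k * phi) and b_k = floor(k * phi^2) = a_k + k, where phi = (1 + sqrt(5))/2 is the golden ratio.
phi = (1 + sqrt(5))/2 = 1.618034
phi^2 = phi + 1 = 2.618034
k = 52
k * phi^2 = 52 * 2.618034 = 136.137767
b_52 = floor(k * phi^2) = 136 (check: a_52 + k = 84 + 52 = 136)

136


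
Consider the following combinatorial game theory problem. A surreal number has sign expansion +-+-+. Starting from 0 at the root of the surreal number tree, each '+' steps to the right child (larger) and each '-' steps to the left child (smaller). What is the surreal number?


Sign expansion: +-+-+
Rule: track bounds (lo, hi), initially (-inf, +inf). On '+', the current value becomes lo and we move to the simplest number in (value, hi): value + 1 if hi = +inf, otherwise the midpoint (value + hi)/2. On '-', the current value becomes hi and we move to value - 1 if lo = -inf, otherwise the midpoint (lo + value)/2.
Start at 0.
Step 1: sign = +, move right. Bounds: (0, +inf). Value = 1
Step 2: sign = -, move left. Bounds: (0, 1). Value = 1/2
Step 3: sign = +, move right. Bounds: (1/2, 1). Value = 3/4
Step 4: sign = -, move left. Bounds: (1/2, 3/4). Value = 5/8
Step 5: sign = +, move right. Bounds: (5/8, 3/4). Value = 11/16
The surreal number with sign expansion +-+-+ is 11/16.

11/16


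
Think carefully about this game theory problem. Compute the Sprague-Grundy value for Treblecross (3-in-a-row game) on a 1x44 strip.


Treblecross: place X on empty cells; 3-in-a-row wins.
Playing within two cells of an existing X lets the opponent win at once, so sensible play treats the cells i-2..i+2 around each X as dead. The player left with no safe cell loses, so this is a normal-play take-away game on strips of safe cells.
Placing X at cell i (0-indexed) of a strip of k safe cells leaves independent strips of sizes max(0, i-2) and max(0, k-i-3). Hence G(k) = mex{ G(max(0,i-2)) XOR G(max(0,k-i-3)) : 0 <= i < k }, with G(0) = 0.
G(1): splits (0,0):0^0=0 -> mex({0}) = 1
G(2): splits (0,0):0^0=0 -> mex({0}) = 1
G(3): splits (0,0):0^0=0 -> mex({0}) = 1
G(4): splits (0,1):0^1=1 (0,0):0^0=0 -> mex({0, 1}) = 2
G(5): splits (0,2):0^1=1 (0,1):0^1=1 (0,0):0^0=0 -> mex({0, 1}) = 2
G(6) = mex({1}) = 0
G(7) = mex({0, 1, 2}) = 3
G(8) = mex({0, 1, 2}) = 3
G(9) = mex({0, 2}) = 1
G(10) = mex({0, 2, 3}) = 1
G(11) = mex({0, 3}) = 1
G(12) = mex({1, 3}) = 0
G(13) = mex({0, 1, 2, 3}) = 4
G(14) = mex({0, 1, 2}) = 3
G(15) = mex({0, 1, 2}) = 3
G(16) = mex({0, 1, 2, 4}) = 3
G(17) = mex({0, 1, 3, 4}) = 2
G(18) = mex({0, 1, 3, 4}) = 2
G(19) = mex({0, 1, 3, 5}) = 2
G(20) = mex({0, 1, 2, 3, 5}) = 4
G(21) = mex({0, 1, 2, 3, 5}) = 4
G(22) = mex({1, 2, 6}) = 0
G(23) = mex({0, 1, 2, 3, 4, 6}) = 5
G(24) = mex({0, 1, 2, 3, 4}) = 5
G(25) = mex({0, 1, 3, 4, 7}) = 2
G(26) = mex({0, 1, 3, 4, 5, 7}) = 2
G(27) = mex({0, 1, 3, 5}) = 2
G(28) = mex({0, 1, 2, 5}) = 3
G(29) = mex({0, 1, 2, 4, 5, 6}) = 3
G(30) = mex({1, 2, 4, 6}) = 0
G(31) = mex({0, 1, 2, 3, 4, 6}) = 5
G(32) = mex({1, 2, 3, 4, 7}) = 0
G(33) = mex({0, 3, 7}) = 1
G(34) = mex({0, 2, 3, 5, 7}) = 1
G(35) = mex({0, 2, 3, 5, 6}) = 1
G(36) = mex({0, 1, 2, 5, 6}) = 3
G(37) = mex({0, 1, 2, 4, 5, 6}) = 3
G(38) = mex({0, 1, 2, 4}) = 3
G(39) = mex({0, 1, 2, 3, 4, 7}) = 5
G(40) = mex({0, 1, 2, 3, 4, 5, 7}) = 6
G(41) = mex({0, 1, 2, 3, 5, 7}) = 4
G(42) = mex({0, 1, 2, 3, 5, 6, 7}) = 4
G(43) = mex({0, 2, 3, 5, 6}) = 1
G(44) = mex({1, 2, 3, 4, 5, 6}) = 0
Therefore G(44) = 0.

0


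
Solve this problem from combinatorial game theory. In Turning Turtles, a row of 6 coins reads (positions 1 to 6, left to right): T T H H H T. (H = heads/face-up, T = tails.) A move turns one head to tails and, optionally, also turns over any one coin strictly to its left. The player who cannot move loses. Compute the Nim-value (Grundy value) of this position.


Coins: T T H H H T
Key fact: a single head at position k behaves exactly like a Nim heap of size k (turning it to T and optionally flipping a coin at j < k corresponds to moving the heap from k to j, or to 0), and heads combine as a disjunctive sum (two heads at the same place would cancel, matching j XOR j = 0). So the Nim-value is the XOR of the 1-indexed positions of the heads.
Face-up positions (1-indexed): [3, 4, 5]
XOR 0 with 3: 0 XOR 3 = 3
XOR 3 with 4: 3 XOR 4 = 7
XOR 7 with 5: 7 XOR 5 = 2
Nim-value = 2

2


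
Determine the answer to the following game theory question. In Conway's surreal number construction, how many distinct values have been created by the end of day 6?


Day 0: {|} = 0 is born. Count = 1.
Day n: the number of surreal numbers born by day n is 2^(n+1) - 1.
By day 0: 2^1 - 1 = 1
By day 1: 2^2 - 1 = 3
By day 2: 2^3 - 1 = 7
By day 3: 2^4 - 1 = 15
By day 4: 2^5 - 1 = 31
By day 5: 2^6 - 1 = 63
By day 6: 2^7 - 1 = 127
By day 6: 127 surreal numbers.

127


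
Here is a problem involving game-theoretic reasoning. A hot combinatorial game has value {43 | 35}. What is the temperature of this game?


The game is {43 | 35}, a switch {a | b} with numbers a > b.
Cooling {a | b} by t gives {a - t | b + t}, which stops being hot when a - t = b + t, i.e. at t = (a - b)/2. So the temperature of a switch is (a - b)/2.
Temperature = (Left option - Right option) / 2
= (43 - (35)) / 2
= 8 / 2
= 4

4


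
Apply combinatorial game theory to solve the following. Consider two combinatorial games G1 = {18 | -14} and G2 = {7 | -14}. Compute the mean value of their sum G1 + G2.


G1 = {18 | -14}, G2 = {7 | -14}
Each is a switch {a | b} with numbers a > b; its mean value is (a + b)/2, and mean value is additive over game sums: m(G1 + G2) = m(G1) + m(G2).
Mean of G1 = (18 + (-14))/2 = 4/2 = 2
Mean of G2 = (7 + (-14))/2 = -7/2 = -7/2
Mean of G1 + G2 = 2 + -7/2 = -3/2

-3/2


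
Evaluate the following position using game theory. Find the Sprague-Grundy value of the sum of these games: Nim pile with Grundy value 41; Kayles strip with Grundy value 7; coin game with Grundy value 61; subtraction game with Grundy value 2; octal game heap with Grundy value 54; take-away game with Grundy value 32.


By the Sprague-Grundy theorem, the Grundy value of a sum of games is the XOR of individual Grundy values.
Nim pile: Grundy value = 41. Running XOR: 0 XOR 41 = 41
Kayles strip: Grundy value = 7. Running XOR: 41 XOR 7 = 46
coin game: Grundy value = 61. Running XOR: 46 XOR 61 = 19
subtraction game: Grundy value = 2. Running XOR: 19 XOR 2 = 17
octal game heap: Grundy value = 54. Running XOR: 17 XOR 54 = 39
take-away game: Grundy value = 32. Running XOR: 39 XOR 32 = 7
The combined Grundy value is 7.

7


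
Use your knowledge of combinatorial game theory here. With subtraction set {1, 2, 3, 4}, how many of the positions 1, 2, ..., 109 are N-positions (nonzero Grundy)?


Subtraction set S = {1, 2, 3, 4}, so G(n) = n mod 5.
G(n) = 0 when n is a multiple of 5.
Multiples of 5 in [1, 109]: 21
N-positions (nonzero Grundy) = 109 - 21 = 88

88


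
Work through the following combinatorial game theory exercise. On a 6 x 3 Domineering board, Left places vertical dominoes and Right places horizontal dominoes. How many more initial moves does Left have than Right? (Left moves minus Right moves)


Board is 6 x 3 (rows x cols).
Left (vertical) placements: (rows-1) * cols = 5 * 3 = 15
Right (horizontal) placements: rows * (cols-1) = 6 * 2 = 12
Advantage = Left - Right = 15 - 12 = 3

3


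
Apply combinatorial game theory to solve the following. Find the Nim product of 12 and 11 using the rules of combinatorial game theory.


Nim multiplication is bilinear over XOR: (u XOR v) * w = (u*w) XOR (v*w).
So we split each operand into its bit components and XOR the pairwise Nim products.
12 = 4 + 8 (as XOR of powers of 2).
11 = 1 + 2 + 8 (as XOR of powers of 2).
Using the standard Nim-product table on single bits:
  2*2 = 3,   2*4 = 8,   2*8 = 12,
  4*4 = 6,   4*8 = 11,  8*8 = 13,
and  1*x = x (identity), k*l = l*k (commutative).
Pairwise Nim products:
  4 * 1 = 4
  4 * 2 = 8
  4 * 8 = 11
  8 * 1 = 8
  8 * 2 = 12
  8 * 8 = 13
XOR them: 4 XOR 8 XOR 11 XOR 8 XOR 12 XOR 13 = 14.
Result: 12 * 11 = 14 (in Nim).

14


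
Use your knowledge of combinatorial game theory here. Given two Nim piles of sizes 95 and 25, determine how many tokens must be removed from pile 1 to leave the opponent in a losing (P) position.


Piles: 95 and 25
Current XOR: 95 XOR 25 = 70 (non-zero, so this is an N-position).
To make the XOR zero, we need to find a move that balances the piles.
For pile 1 (size 95): target = 95 XOR 70 = 25
We reduce pile 1 from 95 to 25.
Tokens removed: 95 - 25 = 70
Verification: 25 XOR 25 = 0

70


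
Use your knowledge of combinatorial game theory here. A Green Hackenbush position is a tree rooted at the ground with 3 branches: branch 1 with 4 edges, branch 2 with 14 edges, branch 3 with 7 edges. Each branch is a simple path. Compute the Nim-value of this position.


The tree has 3 branches from the ground vertex.
In Green Hackenbush, the Nim-value of a simple path of length k is k.
Branch 1: length 4, Nim-value = 4
Branch 2: length 14, Nim-value = 14
Branch 3: length 7, Nim-value = 7
Total Nim-value = XOR of all branch values:
0 XOR 4 = 4
4 XOR 14 = 10
10 XOR 7 = 13
Nim-value of the tree = 13

13


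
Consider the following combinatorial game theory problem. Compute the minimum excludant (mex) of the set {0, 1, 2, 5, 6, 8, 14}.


Set = {0, 1, 2, 5, 6, 8, 14}
0 is in the set.
1 is in the set.
2 is in the set.
3 is NOT in the set. This is the mex.
mex = 3

3


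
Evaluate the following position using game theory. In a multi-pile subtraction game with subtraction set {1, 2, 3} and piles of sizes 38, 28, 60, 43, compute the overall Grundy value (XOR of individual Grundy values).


Subtraction set: {1, 2, 3}
For this subtraction set, G(n) = n mod 4 (period = max + 1 = 4).
Pile 1 (size 38): G(38) = 38 mod 4 = 2
Pile 2 (size 28): G(28) = 28 mod 4 = 0
Pile 3 (size 60): G(60) = 60 mod 4 = 0
Pile 4 (size 43): G(43) = 43 mod 4 = 3
Total Grundy value = XOR of all: 2 XOR 0 XOR 0 XOR 3 = 1

1


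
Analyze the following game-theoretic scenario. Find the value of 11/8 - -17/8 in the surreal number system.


x = 11/8, y = -17/8
Converting to common denominator: 8
x = 11/8, y = -17/8
x - y = 11/8 - -17/8 = 7/2

7/2


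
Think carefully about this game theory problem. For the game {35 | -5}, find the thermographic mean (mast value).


Game = {35 | -5}, a switch {a | b} with numbers a > b.
Its thermograph has left wall a - t and right wall b + t, which meet at t = (a - b)/2, where both equal (a + b)/2. So the mast (mean value) is at (a + b)/2.
Mean = (35 + (-5))/2 = 30/2 = 15

15


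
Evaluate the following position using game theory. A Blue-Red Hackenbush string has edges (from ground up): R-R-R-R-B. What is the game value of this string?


Edges (from ground): R-R-R-R-B
By Berlekamp's sign-expansion rule, a Blue-Red Hackenbush stalk has the value of the surreal number whose sign sequence is the edge sequence with B -> + and R -> -.
Sign sequence: ----+
Trace the sign expansion in the surreal number tree, starting from 0:
Edge 1: R (sign -) -> bounds (-inf, 0), value = -1
Edge 2: R (sign -) -> bounds (-inf, -1), value = -2
Edge 3: R (sign -) -> bounds (-inf, -2), value = -3
Edge 4: R (sign -) -> bounds (-inf, -3), value = -4
Edge 5: B (sign +) -> bounds (-4, -3), value = -7/2
Game value = -7/2

-7/2


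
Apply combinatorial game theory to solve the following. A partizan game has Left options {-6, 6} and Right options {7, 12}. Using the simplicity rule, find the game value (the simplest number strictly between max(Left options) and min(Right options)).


Left options: {-6, 6}, max = 6
Right options: {7, 12}, min = 7
All options are numbers and max(Left) < min(Right), so by the simplicity theorem the value is the simplest (earliest-born) number strictly between 6 and 7.
No integer lies strictly between 6 and 7, so the value is the dyadic rational m/2^k in the interval with the smallest k (then m odd); search k = 1, 2, ...:
Denominator 2: 13/2 lies strictly between 6 and 7 -- found.
The simplest number in the interval is 13/2.
Game value = 13/2

13/2


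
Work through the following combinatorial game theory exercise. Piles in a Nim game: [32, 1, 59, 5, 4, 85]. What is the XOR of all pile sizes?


We need the XOR (exclusive or) of all pile sizes.
After XOR-ing pile 1 (size 32): 0 XOR 32 = 32
After XOR-ing pile 2 (size 1): 32 XOR 1 = 33
After XOR-ing pile 3 (size 59): 33 XOR 59 = 26
After XOR-ing pile 4 (size 5): 26 XOR 5 = 31
After XOR-ing pile 5 (size 4): 31 XOR 4 = 27
After XOR-ing pile 6 (size 85): 27 XOR 85 = 78
The Nim-value of this position is 78.

78


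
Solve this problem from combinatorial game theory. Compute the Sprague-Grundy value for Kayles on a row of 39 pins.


Kayles: a move removes 1 or 2 adjacent pins from a contiguous row.
Removing pins from a row of k leaves two independent rows (a, b) with a + b = k - 1 (one pin) or a + b = k - 2 (two pins); an end removal gives a = 0.
By Sprague-Grundy, G(k) = mex{ G(a) XOR G(b) } over all these splits. G(0) = 0.
G(1): splits (0,0):0^0=0 -> mex({0}) = 1
G(2): splits (0,1):0^1=1 (0,0):0^0=0 -> mex({0, 1}) = 2
G(3): splits (0,2):0^2=2 (1,1):1^1=0 (0,1):0^1=1 -> mex({0, 1, 2}) = 3
G(4): splits (0,3):0^3=3 (1,2):1^2=3 (0,2):0^2=2 (1,1):1^1=0 -> mex({0, 2, 3}) = 1
G(5): splits (0,4):0^1=1 (1,3):1^3=2 (2,2):2^2=0 (0,3):0^3=3 (1,2):1^2=3 -> mex({0, 1, 2, 3}) = 4
G(6) = mex({0, 1, 2, 4}) = 3
G(7) = mex({0, 1, 3, 4, 5}) = 2
G(8) = mex({0, 2, 3, 5, 6}) = 1
G(9) = mex({0, 1, 2, 3, 6, 7}) = 4
G(10) = mex({0, 1, 3, 4, 5, 7}) = 2
G(11) = mex({0, 1, 2, 3, 4, 5}) = 6
G(12) = mex({0, 1, 2, 3, 5, 6, 7}) = 4
G(13) = mex({0, 2, 3, 4, 6, 7}) = 1
G(14) = mex({0, 1, 4, 5, 6, 7}) = 2
G(15) = mex({0, 1, 2, 3, 4, 5, 6}) = 7
G(16) = mex({0, 2, 3, 5, 6, 7}) = 1
G(17) = mex({0, 1, 2, 3, 5, 6, 7}) = 4
G(18) = mex({0, 1, 2, 4, 5, 6}) = 3
G(19) = mex({0, 1, 3, 4, 5, 7}) = 2
G(20) = mex({0, 2, 3, 4, 5, 6, 7}) = 1
G(21) = mex({0, 1, 2, 3, 5, 6, 7}) = 4
G(22) = mex({0, 1, 2, 3, 4, 5, 7}) = 6
G(23) = mex({0, 1, 2, 3, 4, 5, 6}) = 7
G(24) = mex({0, 1, 2, 3, 5, 6, 7}) = 4
G(25) = mex({0, 2, 3, 4, 6, 7}) = 1
G(26) = mex({0, 1, 3, 4, 5, 6, 7}) = 2
G(27) = mex({0, 1, 2, 3, 4, 5, 6, 7}) = 8
G(28) = mex({0, 1, 2, 3, 4, 6, 7, 8}) = 5
G(29) = mex({0, 1, 2, 3, 5, 6, 7, 8, 9}) = 4
G(30) = mex({0, 1, 2, 3, 4, 5, 6, 9, 10}) = 7
G(31) = mex({0, 1, 3, 4, 5, 7, 10, 11}) = 2
G(32) = mex({0, 2, 3, 4, 5, 6, 7, 9, 11}) = 1
G(33) = mex({0, 1, 2, 3, 4, 5, 6, 7, 9, 12}) = 8
G(34) = mex({0, 1, 2, 3, 4, 5, 7, 8, 11, 12}) = 6
G(35) = mex({0, 1, 2, 3, 4, 5, 6, 8, 9, 10, 11}) = 7
G(36) = mex({0, 1, 2, 3, 5, 6, 7, 9, 10}) = 4
G(37) = mex({0, 2, 3, 4, 6, 7, 9, 10, 11, 12}) = 1
G(38) = mex({0, 1, 3, 4, 5, 6, 7, 9, 10, 11, 12}) = 2
G(39) = mex({0, 1, 2, 4, 5, 6, 7, 9, 10, 12, 14}) = 3
Therefore G(39) = 3.

3


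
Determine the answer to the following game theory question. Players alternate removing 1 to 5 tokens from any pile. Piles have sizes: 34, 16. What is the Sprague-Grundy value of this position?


Subtraction set: {1, 2, 3, 4, 5}
For this subtraction set, G(n) = n mod 6 (period = max + 1 = 6).
Pile 1 (size 34): G(34) = 34 mod 6 = 4
Pile 2 (size 16): G(16) = 16 mod 6 = 4
Total Grundy value = XOR of all: 4 XOR 4 = 0

0


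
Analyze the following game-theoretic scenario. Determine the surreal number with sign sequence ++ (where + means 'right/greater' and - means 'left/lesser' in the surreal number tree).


Sign expansion: ++
Rule: track bounds (lo, hi), initially (-inf, +inf). On '+', the current value becomes lo and we move to the simplest number in (value, hi): value + 1 if hi = +inf, otherwise the midpoint (value + hi)/2. On '-', the current value becomes hi and we move to value - 1 if lo = -inf, otherwise the midpoint (lo + value)/2.
Start at 0.
Step 1: sign = +, move right. Bounds: (0, +inf). Value = 1
Step 2: sign = +, move right. Bounds: (1, +inf). Value = 2
The surreal number with sign expansion ++ is 2.

2


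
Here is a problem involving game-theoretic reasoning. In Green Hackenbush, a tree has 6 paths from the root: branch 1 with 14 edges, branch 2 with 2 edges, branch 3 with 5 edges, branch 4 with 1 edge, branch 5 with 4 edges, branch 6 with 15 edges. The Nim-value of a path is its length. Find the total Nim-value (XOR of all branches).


The tree has 6 branches from the ground vertex.
In Green Hackenbush, the Nim-value of a simple path of length k is k.
Branch 1: length 14, Nim-value = 14
Branch 2: length 2, Nim-value = 2
Branch 3: length 5, Nim-value = 5
Branch 4: length 1, Nim-value = 1
Branch 5: length 4, Nim-value = 4
Branch 6: length 15, Nim-value = 15
Total Nim-value = XOR of all branch values:
0 XOR 14 = 14
14 XOR 2 = 12
12 XOR 5 = 9
9 XOR 1 = 8
8 XOR 4 = 12
12 XOR 15 = 3
Nim-value of the tree = 3

3


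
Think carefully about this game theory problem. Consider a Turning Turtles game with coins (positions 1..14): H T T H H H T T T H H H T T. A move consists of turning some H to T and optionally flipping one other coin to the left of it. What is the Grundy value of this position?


Coins: H T T H H H T T T H H H T T
Key fact: a single head at position k behaves exactly like a Nim heap of size k (turning it to T and optionally flipping a coin at j < k corresponds to moving the heap from k to j, or to 0), and heads combine as a disjunctive sum (two heads at the same place would cancel, matching j XOR j = 0). So the Nim-value is the XOR of the 1-indexed positions of the heads.
Face-up positions (1-indexed): [1, 4, 5, 6, 10, 11, 12]
XOR 0 with 1: 0 XOR 1 = 1
XOR 1 with 4: 1 XOR 4 = 5
XOR 5 with 5: 5 XOR 5 = 0
XOR 0 with 6: 0 XOR 6 = 6
XOR 6 with 10: 6 XOR 10 = 12
XOR 12 with 11: 12 XOR 11 = 7
XOR 7 with 12: 7 XOR 12 = 11
Nim-value = 11

11


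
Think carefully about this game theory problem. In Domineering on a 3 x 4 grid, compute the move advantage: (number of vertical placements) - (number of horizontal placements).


Board is 3 x 4 (rows x cols).
Left (vertical) placements: (rows-1) * cols = 2 * 4 = 8
Right (horizontal) placements: rows * (cols-1) = 3 * 3 = 9
Advantage = Left - Right = 8 - 9 = -1

-1


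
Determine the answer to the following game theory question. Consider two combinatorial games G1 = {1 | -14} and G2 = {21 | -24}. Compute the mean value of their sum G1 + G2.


G1 = {1 | -14}, G2 = {21 | -24}
Each is a switch {a | b} with numbers a > b; its mean value is (a + b)/2, and mean value is additive over game sums: m(G1 + G2) = m(G1) + m(G2).
Mean of G1 = (1 + (-14))/2 = -13/2 = -13/2
Mean of G2 = (21 + (-24))/2 = -3/2 = -3/2
Mean of G1 + G2 = -13/2 + -3/2 = -8

-8


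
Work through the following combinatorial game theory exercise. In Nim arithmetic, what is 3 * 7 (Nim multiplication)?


Nim multiplication is bilinear over XOR: (u XOR v) * w = (u*w) XOR (v*w).
So we split each operand into its bit components and XOR the pairwise Nim products.
3 = 1 + 2 (as XOR of powers of 2).
7 = 1 + 2 + 4 (as XOR of powers of 2).
Using the standard Nim-product table on single bits:
  2*2 = 3,   2*4 = 8,   2*8 = 12,
  4*4 = 6,   4*8 = 11,  8*8 = 13,
and  1*x = x (identity), k*l = l*k (commutative).
Pairwise Nim products:
  1 * 1 = 1
  1 * 2 = 2
  1 * 4 = 4
  2 * 1 = 2
  2 * 2 = 3
  2 * 4 = 8
XOR them: 1 XOR 2 XOR 4 XOR 2 XOR 3 XOR 8 = 14.
Result: 3 * 7 = 14 (in Nim).

14


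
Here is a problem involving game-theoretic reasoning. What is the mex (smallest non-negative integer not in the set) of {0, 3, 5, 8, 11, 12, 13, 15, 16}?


Set = {0, 3, 5, 8, 11, 12, 13, 15, 16}
0 is in the set.
1 is NOT in the set. This is the mex.
mex = 1

1


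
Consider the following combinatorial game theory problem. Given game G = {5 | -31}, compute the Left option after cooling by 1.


Original game: {5 | -31} (a switch {a | b} with a > b).
Cooling by t (for t below the temperature (a - b)/2 = 18) taxes each move by t: {a | b} cooled by t is {a - t | b + t}.
Cooling amount: t = 1
Cooled Left option: 5 - 1 = 4
Cooled Right option: -31 + 1 = -30
Cooled game: {4 | -30}
Left option = 4

4


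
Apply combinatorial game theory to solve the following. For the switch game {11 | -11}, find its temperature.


The game is {11 | -11}, a switch {a | b} with numbers a > b.
Cooling {a | b} by t gives {a - t | b + t}, which stops being hot when a - t = b + t, i.e. at t = (a - b)/2. So the temperature of a switch is (a - b)/2.
Temperature = (Left option - Right option) / 2
= (11 - (-11)) / 2
= 22 / 2
= 11

11


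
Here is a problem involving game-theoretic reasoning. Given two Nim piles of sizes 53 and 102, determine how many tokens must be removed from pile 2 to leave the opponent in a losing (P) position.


Piles: 53 and 102
Current XOR: 53 XOR 102 = 83 (non-zero, so this is an N-position).
To make the XOR zero, we need to find a move that balances the piles.
For pile 2 (size 102): target = 102 XOR 83 = 53
We reduce pile 2 from 102 to 53.
Tokens removed: 102 - 53 = 49
Verification: 53 XOR 53 = 0

49


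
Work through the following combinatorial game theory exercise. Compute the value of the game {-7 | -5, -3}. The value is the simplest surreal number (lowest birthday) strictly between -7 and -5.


Left options: {-7}, max = -7
Right options: {-5, -3}, min = -5
All options are numbers and max(Left) < min(Right), so by the simplicity theorem the value is the simplest (earliest-born) number strictly between -7 and -5.
The only integer strictly between -7 and -5 is -6.
No non-integer in the interval can be simpler: if x is a non-integer in the interval, then floor(x) or ceil(x) also lies in the interval (the interval contains an integer), and both are proper prefixes of x's sign expansion, i.e. born earlier. So the game value is -6.
Game value = -6

-6


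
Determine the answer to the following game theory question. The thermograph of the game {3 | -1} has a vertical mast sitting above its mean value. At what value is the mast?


Game = {3 | -1}, a switch {a | b} with numbers a > b.
Its thermograph has left wall a - t and right wall b + t, which meet at t = (a - b)/2, where both equal (a + b)/2. So the mast (mean value) is at (a + b)/2.
Mean = (3 + (-1))/2 = 2/2 = 1

1


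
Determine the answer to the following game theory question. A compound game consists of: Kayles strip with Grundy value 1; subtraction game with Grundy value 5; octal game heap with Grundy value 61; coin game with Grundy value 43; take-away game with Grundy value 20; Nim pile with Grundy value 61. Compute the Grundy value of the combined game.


By the Sprague-Grundy theorem, the Grundy value of a sum of games is the XOR of individual Grundy values.
Kayles strip: Grundy value = 1. Running XOR: 0 XOR 1 = 1
subtraction game: Grundy value = 5. Running XOR: 1 XOR 5 = 4
octal game heap: Grundy value = 61. Running XOR: 4 XOR 61 = 57
coin game: Grundy value = 43. Running XOR: 57 XOR 43 = 18
take-away game: Grundy value = 20. Running XOR: 18 XOR 20 = 6
Nim pile: Grundy value = 61. Running XOR: 6 XOR 61 = 59
The combined Grundy value is 59.

59


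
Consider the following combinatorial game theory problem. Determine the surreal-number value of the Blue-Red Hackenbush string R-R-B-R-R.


Edges (from ground): R-R-B-R-R
By Berlekamp's sign-expansion rule, a Blue-Red Hackenbush stalk has the value of the surreal number whose sign sequence is the edge sequence with B -> + and R -> -.
Sign sequence: --+--
Trace the sign expansion in the surreal number tree, starting from 0:
Edge 1: R (sign -) -> bounds (-inf, 0), value = -1
Edge 2: R (sign -) -> bounds (-inf, -1), value = -2
Edge 3: B (sign +) -> bounds (-2, -1), value = -3/2
Edge 4: R (sign -) -> bounds (-2, -3/2), value = -7/4
Edge 5: R (sign -) -> bounds (-2, -7/4), value = -15/8
Game value = -15/8

-15/8


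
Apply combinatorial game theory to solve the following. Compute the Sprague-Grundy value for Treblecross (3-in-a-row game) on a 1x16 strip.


Treblecross: place X on empty cells; 3-in-a-row wins.
Playing within two cells of an existing X lets the opponent win at once, so sensible play treats the cells i-2..i+2 around each X as dead. The player left with no safe cell loses, so this is a normal-play take-away game on strips of safe cells.
Placing X at cell i (0-indexed) of a strip of k safe cells leaves independent strips of sizes max(0, i-2) and max(0, k-i-3). Hence G(k) = mex{ G(max(0,i-2)) XOR G(max(0,k-i-3)) : 0 <= i < k }, with G(0) = 0.
G(1): splits (0,0):0^0=0 -> mex({0}) = 1
G(2): splits (0,0):0^0=0 -> mex({0}) = 1
G(3): splits (0,0):0^0=0 -> mex({0}) = 1
G(4): splits (0,1):0^1=1 (0,0):0^0=0 -> mex({0, 1}) = 2
G(5): splits (0,2):0^1=1 (0,1):0^1=1 (0,0):0^0=0 -> mex({0, 1}) = 2
G(6) = mex({1}) = 0
G(7) = mex({0, 1, 2}) = 3
G(8) = mex({0, 1, 2}) = 3
G(9) = mex({0, 2}) = 1
G(10) = mex({0, 2, 3}) = 1
G(11) = mex({0, 3}) = 1
G(12) = mex({1, 3}) = 0
G(13) = mex({0, 1, 2, 3}) = 4
G(14) = mex({0, 1, 2}) = 3
G(15) = mex({0, 1, 2}) = 3
G(16) = mex({0, 1, 2, 4}) = 3
Therefore G(16) = 3.

3


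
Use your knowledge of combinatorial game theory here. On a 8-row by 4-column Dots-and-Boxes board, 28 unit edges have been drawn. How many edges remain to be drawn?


Grid: 8 x 4 boxes, i.e. 9 rows and 5 columns of dots.
Horizontal edges: (rows + 1) * cols = 9 * 4 = 36
Vertical edges: rows * (cols + 1) = 8 * 5 = 40
Total edges: 36 + 40 = 76
Edges drawn: 28
Remaining: 76 - 28 = 48

48


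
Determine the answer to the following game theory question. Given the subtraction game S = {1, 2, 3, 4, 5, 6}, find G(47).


The subtraction set is S = {1, 2, 3, 4, 5, 6}.
G(k) = mex{ G(k - s) : s in S, s <= k }. We compute iteratively: G(0) = 0.
G(1) = mex({0}) = 1
G(2) = mex({0, 1}) = 2
G(3) = mex({0, 1, 2}) = 3
G(4) = mex({0, 1, 2, 3}) = 4
G(5) = mex({0, 1, 2, 3, 4}) = 5
G(6) = mex({0, 1, 2, 3, 4, 5}) = 6
G(7) = mex({1, 2, 3, 4, 5, 6}) = 0
G(8) = mex({0, 2, 3, 4, 5, 6}) = 1
G(9) = mex({0, 1, 3, 4, 5, 6}) = 2
G(10) = mex({0, 1, 2, 4, 5, 6}) = 3
G(11) = mex({0, 1, 2, 3, 5, 6}) = 4
G(12) = mex({0, 1, 2, 3, 4, 6}) = 5
Observe that G(7)..G(12) = 0, 1, 2, 3, 4, 5 repeats G(0)..G(5) = 0, 1, 2, 3, 4, 5.
For k >= max(S) = 6, G(k) is determined by the previous 6 values G(k-6)..G(k-1); a window of 6 consecutive values has recurred shifted by 7, so by induction G(k + 7) = G(k) for all k >= 0: the sequence is periodic from the start with period 7.
One period: G(0..6) = 0, 1, 2, 3, 4, 5, 6.
47 mod 7 = 5, so G(47) = G(5) = 5.

5


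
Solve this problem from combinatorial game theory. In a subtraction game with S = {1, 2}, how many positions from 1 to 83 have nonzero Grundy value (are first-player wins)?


Subtraction set S = {1, 2}, so G(n) = n mod 3.
G(n) = 0 when n is a multiple of 3.
Multiples of 3 in [1, 83]: 27
N-positions (nonzero Grundy) = 83 - 27 = 56

56


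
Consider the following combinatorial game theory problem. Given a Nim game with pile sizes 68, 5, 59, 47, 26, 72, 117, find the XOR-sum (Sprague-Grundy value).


We need the XOR (exclusive or) of all pile sizes.
After XOR-ing pile 1 (size 68): 0 XOR 68 = 68
After XOR-ing pile 2 (size 5): 68 XOR 5 = 65
After XOR-ing pile 3 (size 59): 65 XOR 59 = 122
After XOR-ing pile 4 (size 47): 122 XOR 47 = 85
After XOR-ing pile 5 (size 26): 85 XOR 26 = 79
After XOR-ing pile 6 (size 72): 79 XOR 72 = 7
After XOR-ing pile 7 (size 117): 7 XOR 117 = 114
The Nim-value of this position is 114.

114
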